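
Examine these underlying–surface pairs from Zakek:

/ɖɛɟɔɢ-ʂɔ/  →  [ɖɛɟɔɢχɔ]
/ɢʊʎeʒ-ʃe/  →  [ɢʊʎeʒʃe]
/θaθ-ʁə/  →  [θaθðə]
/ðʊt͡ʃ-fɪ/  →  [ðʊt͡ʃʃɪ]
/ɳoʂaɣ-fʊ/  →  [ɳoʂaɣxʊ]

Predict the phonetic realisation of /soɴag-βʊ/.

The data show progressive place assimilation: /ʂ/ → [χ] after /ɢ/; /ʁ/ → [ð] after /θ/; /f/ → [ʃ] after /t͡ʃ/; /f/ → [x] after /ɣ/. In each pair only place changes, matching the preceding consonant, while manner and voice stay constant.
Nothing changes in [ɢʊʎeʒʃe]: there the adjacent consonants already agree in place (/ʃ/ and /ʒ/ are both postalveolar), so this form is consistent with the same rule.
The rule targets /β/ (voiced bilabial fricative), which sits after the trigger /g/ (velar).
The voiced velar fricative is [ɣ], so /β/ → [ɣ].

[soɴagɣʊ]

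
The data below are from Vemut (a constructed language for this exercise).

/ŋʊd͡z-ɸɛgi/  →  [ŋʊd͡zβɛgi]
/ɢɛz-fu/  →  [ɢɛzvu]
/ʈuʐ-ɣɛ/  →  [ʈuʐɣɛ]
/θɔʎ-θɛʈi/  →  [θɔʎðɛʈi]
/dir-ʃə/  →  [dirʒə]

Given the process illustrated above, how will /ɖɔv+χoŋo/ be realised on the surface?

[ɖɔvʁoŋo]

The data show progressive voicing assimilation: /ɸ/ → [β] after /d͡z/; /f/ → [v] after /z/; /θ/ → [ð] after /ʎ/; /ʃ/ → [ʒ] after /r/. In each pair only voicing changes, matching the preceding consonant, while place and manner stay constant.
Nothing changes in [ʈuʐɣɛ]: there the adjacent consonants already agree in voicing (/ɣ/ and /ʐ/ are both voiced), so this form is consistent with the same rule.
The rule targets /χ/ (voiceless uvular fricative), which sits after the trigger /v/ (voiced).
A voiced uvular fricative is [ʁ], so the surface segment is [ʁ].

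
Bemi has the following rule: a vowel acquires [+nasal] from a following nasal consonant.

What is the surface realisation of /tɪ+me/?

[tɪ̃me]

The vowel /ɪ/ is adjacent to the following nasal /m/, so it acquires [+nasal] and surfaces as [ɪ̃].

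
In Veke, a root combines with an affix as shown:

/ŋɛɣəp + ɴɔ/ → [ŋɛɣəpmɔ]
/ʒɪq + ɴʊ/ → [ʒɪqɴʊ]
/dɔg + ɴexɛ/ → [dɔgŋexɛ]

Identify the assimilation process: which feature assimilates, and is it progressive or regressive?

Comparing underlying and surface forms, /ɴ/ → [m] is the alternation; the neighbouring /p/ is constant.
The change uvular → bilabial matches the place of the preceding /p/, identifying this as place assimilation.
Manner and voice are unchanged, so the assimilation is partial, not total.
Checking the remaining alternation: /ɴ/ → [ŋ] after /g/ (uvular → velar, matching velar) — only place changes, and always toward the preceding segment.
Nothing changes in [ʒɪqɴʊ]: there the adjacent consonants already agree in place (/ɴ/ and /q/ are both uvular), so this form is consistent with the same rule.
Since the segment that changes follows the conditioning segment, the assimilation is progressive.

progressive place assimilation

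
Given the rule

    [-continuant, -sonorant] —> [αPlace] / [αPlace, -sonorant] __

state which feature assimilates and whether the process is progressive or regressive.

The shared variable α links the value of the place features (abbreviated [Place]) on the target to the same value on the neighbouring segment, so place is the feature that assimilates.
Since the environment is written before the underscore, the trigger precedes the target; the direction is progressive.

progressive place assimilation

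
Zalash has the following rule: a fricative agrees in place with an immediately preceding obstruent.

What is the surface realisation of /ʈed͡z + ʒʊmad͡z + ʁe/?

The rule targets /ʒ/ (voiced postalveolar fricative), which sits after the trigger /d͡z/ (alveolar).
Changing only its place to alveolar gives [z] — the voiced alveolar fricative.
At the second juncture, /ʁ/ likewise becomes [z] adjacent to /d͡z/.

[ʈed͡zzʊmad͡zze]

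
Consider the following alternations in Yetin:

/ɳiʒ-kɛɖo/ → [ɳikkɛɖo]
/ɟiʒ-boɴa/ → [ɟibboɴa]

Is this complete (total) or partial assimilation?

Underlying /ʒ/ is realised as [k] next to /k/; /k/ itself does not change.
The output [k] is identical to the trigger /k/ — every feature (place, manner, voicing) has been copied — so this is total assimilation.
The remaining alternation confirms this: /ʒ/ → [b] before /b/ — in each case the output is a copy of the following consonant.

total assimilation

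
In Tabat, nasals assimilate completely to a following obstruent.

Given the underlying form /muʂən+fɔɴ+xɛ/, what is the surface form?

[muʂəffɔxxɛ]

/n/ is the segment targeted by the rule; it sits immediately before /f/, so it assimilates completely and surfaces as [f].
At the second juncture, /ɴ/ likewise becomes [x] adjacent to /x/.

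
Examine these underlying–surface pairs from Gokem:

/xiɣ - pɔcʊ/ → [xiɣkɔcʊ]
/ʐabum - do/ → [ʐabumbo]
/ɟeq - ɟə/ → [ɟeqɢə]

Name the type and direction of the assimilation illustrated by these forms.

progressive place assimilation

Comparing underlying and surface forms, /p/ → [k] is the alternation; the neighbouring /ɣ/ is constant.
/p/ is bilabial while /ɣ/ is velar; the output [k] is velar, matching the trigger — so the feature that spreads is place.
Manner and voice are unchanged, so the assimilation is partial, not total.
Checking the remaining alternations: /d/ → [b] after /m/ (alveolar → bilabial, matching bilabial); /ɟ/ → [ɢ] after /q/ (palatal → uvular, matching uvular) — only place changes, and always toward the preceding segment.
The trigger is the preceding segment, so the direction is progressive (perseverative).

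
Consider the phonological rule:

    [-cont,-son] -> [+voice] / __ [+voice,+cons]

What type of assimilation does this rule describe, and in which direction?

The target ([-cont,-son], stops) acquires [+voice] next to a voiced consonant ([+voice,+cons]) — it takes on the voicing of its neighbour, so the feature that spreads is voicing.
The conditioning segment sits to the right of the focus bar, meaning the trigger follows the segment that changes — regressive assimilation.

regressive voicing assimilation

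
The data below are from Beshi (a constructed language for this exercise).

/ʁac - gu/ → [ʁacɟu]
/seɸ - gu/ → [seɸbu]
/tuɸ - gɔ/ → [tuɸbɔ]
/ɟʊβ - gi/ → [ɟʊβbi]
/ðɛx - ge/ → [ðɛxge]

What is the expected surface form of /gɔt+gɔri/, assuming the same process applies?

The data show progressive place assimilation: /g/ → [ɟ] after /c/; /g/ → [b] after /ɸ/; /g/ → [b] after /β/. In each pair only place changes, matching the preceding consonant, while manner and voice stay constant.
Nothing changes in [ðɛxge]: there the adjacent consonants already agree in place (/g/ and /x/ are both velar), so this form is consistent with the same rule.
/g/ is a voiced velar stop. The preceding trigger /t/ is alveolar, so /g/ must become alveolar as well.
Changing only its place to alveolar gives [d] — the voiced alveolar stop.

[gɔtdɔri]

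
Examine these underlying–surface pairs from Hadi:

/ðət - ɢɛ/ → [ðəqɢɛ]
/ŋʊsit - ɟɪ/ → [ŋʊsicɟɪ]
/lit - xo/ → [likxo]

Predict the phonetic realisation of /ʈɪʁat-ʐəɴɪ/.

[ʈɪʁaʈʐəɴɪ]

The data show regressive place assimilation: /t/ → [q] before /ɢ/; /t/ → [c] before /ɟ/; /t/ → [k] before /x/. In each pair only place changes, matching the following consonant, while manner and voice stay constant.
/t/ is a voiceless alveolar stop. The following trigger /ʐ/ is retroflex, so /t/ must become retroflex as well.
Changing only its place to retroflex gives [ʈ] — the voiceless retroflex stop.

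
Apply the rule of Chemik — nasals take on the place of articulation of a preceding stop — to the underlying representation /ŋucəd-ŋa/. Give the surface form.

[ŋucədna]

The rule targets /ŋ/ (voiced velar nasal), which sits after the trigger /d/ (alveolar).
A voiced alveolar nasal is [n], so the surface segment is [n].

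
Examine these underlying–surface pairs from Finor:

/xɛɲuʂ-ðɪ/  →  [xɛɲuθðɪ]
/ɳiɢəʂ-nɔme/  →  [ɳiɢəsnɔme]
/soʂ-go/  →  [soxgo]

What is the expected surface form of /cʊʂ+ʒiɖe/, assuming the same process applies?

[cʊʃʒiɖe]

The data show regressive place assimilation: /ʂ/ → [θ] before /ð/; /ʂ/ → [s] before /n/; /ʂ/ → [x] before /g/. In each pair only place changes, matching the following consonant, while manner and voice stay constant.
The rule targets /ʂ/ (voiceless retroflex fricative), which sits before the trigger /ʒ/ (postalveolar).
A voiceless postalveolar fricative is [ʃ], so the surface segment is [ʃ].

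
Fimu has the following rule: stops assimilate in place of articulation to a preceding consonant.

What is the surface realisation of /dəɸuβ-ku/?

/k/ is a voiceless velar stop. The preceding trigger /β/ is bilabial, so /k/ must become bilabial as well.
A voiceless bilabial stop is [p], so the surface segment is [p].

[dəɸuβpu]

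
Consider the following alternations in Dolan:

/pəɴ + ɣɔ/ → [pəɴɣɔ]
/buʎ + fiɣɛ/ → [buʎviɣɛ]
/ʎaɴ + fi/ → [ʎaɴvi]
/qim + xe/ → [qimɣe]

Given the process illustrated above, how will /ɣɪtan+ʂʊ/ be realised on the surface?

[ɣɪtanʐʊ]

The data show progressive voicing assimilation: /f/ → [v] after /ʎ/; /f/ → [v] after /ɴ/; /x/ → [ɣ] after /m/. In each pair only voicing changes, matching the preceding consonant, while place and manner stay constant.
No alternation appears in [pəɴɣɔ]: there the adjacent consonants already agree in voicing (/ɣ/ and /ɴ/ are both voiced), so this form is consistent with the same rule.
/ʂ/ is a voiceless retroflex fricative. The preceding trigger /n/ is voiced, so /ʂ/ must become voiced as well.
Changing only its voicing to voiced gives [ʐ] — the voiced retroflex fricative.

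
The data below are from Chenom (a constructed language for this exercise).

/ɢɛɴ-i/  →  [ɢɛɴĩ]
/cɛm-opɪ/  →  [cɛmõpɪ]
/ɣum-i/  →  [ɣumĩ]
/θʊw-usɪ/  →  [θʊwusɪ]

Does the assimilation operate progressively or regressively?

progressive

The vowel /i/ surfaces as nasalised [ĩ] next to the preceding nasal /ɴ/ — it has acquired the [+nasal] feature of its neighbour.
The other forms show the same pattern: /o/ → [õ] after /m/; /i/ → [ĩ] after /m/ — each time a vowel is nasalised next to a preceding nasal.
No change occurs in [θʊwusɪ] because the vowel at the boundary is adjacent to an oral consonant, not a nasal (/u/ next to /w/).
Because the conditioning nasal is to the left of the vowel that changes, the process is progressive (perseverative).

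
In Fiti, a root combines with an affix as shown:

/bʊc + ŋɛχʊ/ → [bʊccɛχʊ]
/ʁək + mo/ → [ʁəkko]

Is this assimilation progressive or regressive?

progressive

The segment that alternates is /ŋ/, which surfaces as [c] when adjacent to /c/.
The output [c] is identical to the trigger /c/ — every feature (place, manner, voicing) has been copied — so this is total assimilation.
The other form behaves the same way: /m/ → [k] after /k/ — in each case the output is a copy of the preceding consonant.
Since the segment that changes follows the conditioning segment, the assimilation is progressive.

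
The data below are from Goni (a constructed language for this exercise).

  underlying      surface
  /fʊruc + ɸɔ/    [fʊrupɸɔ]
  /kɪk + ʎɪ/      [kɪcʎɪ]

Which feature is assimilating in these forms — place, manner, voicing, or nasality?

place

The segment that alternates is /c/, which surfaces as [p] when adjacent to /ɸ/.
The change palatal → bilabial matches the place of the following /ɸ/, identifying this as place assimilation.
Checking the remaining alternation: /k/ → [c] before /ʎ/ (velar → palatal, matching palatal) — only place changes, and always toward the following segment.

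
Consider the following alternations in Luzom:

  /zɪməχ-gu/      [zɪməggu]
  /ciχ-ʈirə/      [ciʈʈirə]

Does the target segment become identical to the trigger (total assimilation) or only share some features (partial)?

Comparing underlying and surface forms, /χ/ → [g] is the alternation; the neighbouring /g/ is constant.
The output [g] is identical to the trigger /g/ — every feature (place, manner, voicing) has been copied — so this is total assimilation.
The other form behaves the same way: /χ/ → [ʈ] before /ʈ/ — in each case the output is a copy of the following consonant.

total assimilation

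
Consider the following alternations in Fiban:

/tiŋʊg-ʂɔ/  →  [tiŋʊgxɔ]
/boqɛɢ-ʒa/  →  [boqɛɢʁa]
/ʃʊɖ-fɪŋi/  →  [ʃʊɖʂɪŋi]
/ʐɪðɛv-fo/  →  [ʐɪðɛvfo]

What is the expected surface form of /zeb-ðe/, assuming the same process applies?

[zebβe]

The data show progressive place assimilation: /ʂ/ → [x] after /g/; /ʒ/ → [ʁ] after /ɢ/; /f/ → [ʂ] after /ɖ/. In each pair only place changes, matching the preceding consonant, while manner and voice stay constant.
Nothing changes in [ʐɪðɛvfo]: there the adjacent consonants already agree in place (/f/ and /v/ are both labiodental), so this form is consistent with the same rule.
/ð/ is a voiced dental fricative. The preceding trigger /b/ is bilabial, so /ð/ must become bilabial as well.
A voiced bilabial fricative is [β], so the surface segment is [β].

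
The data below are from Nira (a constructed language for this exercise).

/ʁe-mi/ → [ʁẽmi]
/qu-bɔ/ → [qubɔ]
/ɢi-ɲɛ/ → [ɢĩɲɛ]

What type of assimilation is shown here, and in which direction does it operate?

The vowel /e/ surfaces as nasalised [ẽ] next to the following nasal /m/ — it has acquired the [+nasal] feature of its neighbour.
The other form shows the same pattern: /i/ → [ĩ] before /ɲ/ — each time a vowel is nasalised next to a following nasal.
No change occurs in [qubɔ] because the vowel at the boundary is adjacent to an oral consonant, not a nasal (/u/ next to /b/).
Because the conditioning nasal is to the right of the vowel that changes, the process is regressive (anticipatory).

regressive nasality assimilation (vowel nasalisation)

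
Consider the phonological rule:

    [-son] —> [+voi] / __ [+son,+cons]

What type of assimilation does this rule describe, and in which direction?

regressive voicing assimilation

The structural change is [+voi], and the conditioning segment [+son,+cons] (a sonorant consonant) is itself voiced, so the target comes to share the voicing of its neighbour — voicing assimilation.
Since the environment is written after the underscore, the trigger follows the target; the direction is regressive.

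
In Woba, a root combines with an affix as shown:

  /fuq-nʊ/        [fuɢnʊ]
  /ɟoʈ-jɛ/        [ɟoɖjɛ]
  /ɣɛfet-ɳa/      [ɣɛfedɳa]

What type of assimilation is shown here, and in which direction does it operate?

The segment that alternates is /q/, which surfaces as [ɢ] when adjacent to /n/.
/q/ is voiceless while /n/ is voiced; the output [ɢ] is voiced, matching the trigger — so the feature that spreads is voicing.
Place and manner are unchanged, so the assimilation is partial, not total.
The same holds elsewhere in the data: /ʈ/ → [ɖ] before /j/ (voiceless → voiced, matching voiced); /t/ → [d] before /ɳ/ (voiceless → voiced, matching voiced) — only voicing changes, and always toward the following segment.
The trigger is the following segment, so the direction is regressive (anticipatory).

regressive voicing assimilation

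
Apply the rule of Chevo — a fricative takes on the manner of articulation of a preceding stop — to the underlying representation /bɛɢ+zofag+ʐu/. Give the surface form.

[bɛɢdofagɖu]

The rule targets /z/ (voiced alveolar fricative), which sits after the trigger /ɢ/ (stop).
The voiced alveolar stop is [d], so /z/ → [d].
The same rule applies at the second boundary: /ʐ/ → [ɖ] next to /g/.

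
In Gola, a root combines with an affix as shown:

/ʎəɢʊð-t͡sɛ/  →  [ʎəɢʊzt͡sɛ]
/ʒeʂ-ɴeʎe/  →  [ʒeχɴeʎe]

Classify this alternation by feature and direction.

regressive place assimilation

The segment that alternates is /ð/, which surfaces as [z] when adjacent to /t͡s/.
/ð/ is dental while /t͡s/ is alveolar; the output [z] is alveolar, matching the trigger — so the feature that spreads is place.
Manner and voice are unchanged, so the assimilation is partial, not total.
The other alternating form patterns the same way: /ʂ/ → [χ] before /ɴ/ (retroflex → uvular, matching uvular) — only place changes, and always toward the following segment.
The trigger is the following segment, so the direction is regressive (anticipatory).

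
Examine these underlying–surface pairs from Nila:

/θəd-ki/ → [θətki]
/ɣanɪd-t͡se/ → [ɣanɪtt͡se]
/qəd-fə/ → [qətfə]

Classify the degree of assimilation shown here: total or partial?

partial assimilation

The segment that alternates is /d/, which surfaces as [t] when adjacent to /k/.
/d/ is voiced while /k/ is voiceless; the output [t] is voiceless, matching the trigger — so the feature that spreads is voicing.
Place and manner are unchanged, so the assimilation is partial, not total.
The same holds elsewhere in the data: /d/ → [t] before /t͡s/ (voiced → voiceless, matching voiceless); /d/ → [t] before /f/ (voiced → voiceless, matching voiceless) — only voicing changes, and always toward the following segment.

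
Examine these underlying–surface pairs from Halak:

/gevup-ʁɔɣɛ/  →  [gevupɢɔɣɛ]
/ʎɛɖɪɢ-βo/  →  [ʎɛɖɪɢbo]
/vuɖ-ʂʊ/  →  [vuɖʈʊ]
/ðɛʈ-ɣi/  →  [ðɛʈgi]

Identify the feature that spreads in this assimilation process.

manner

The segment that alternates is /ʁ/, which surfaces as [ɢ] when adjacent to /p/.
The change fricative → stop matches the manner of the preceding /p/, identifying this as manner assimilation.
The other alternating forms pattern the same way: /β/ → [b] after /ɢ/ (fricative → stop, matching a stop); /ʂ/ → [ʈ] after /ɖ/ (fricative → stop, matching a stop); /ɣ/ → [g] after /ʈ/ (fricative → stop, matching a stop) — only manner changes, and always toward the preceding segment.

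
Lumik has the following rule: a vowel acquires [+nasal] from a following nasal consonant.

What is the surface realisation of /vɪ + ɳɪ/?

The vowel /ɪ/ is adjacent to the following nasal /ɳ/, so it acquires [+nasal] and surfaces as [ɪ̃].

[vɪ̃ɳɪ]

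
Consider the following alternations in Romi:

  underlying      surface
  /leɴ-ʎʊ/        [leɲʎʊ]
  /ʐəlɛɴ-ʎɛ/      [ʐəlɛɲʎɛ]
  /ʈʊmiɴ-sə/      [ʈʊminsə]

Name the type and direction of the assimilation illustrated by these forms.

regressive place assimilation

Comparing underlying and surface forms, /ɴ/ → [ɲ] is the alternation; the neighbouring /ʎ/ is constant.
The change uvular → palatal matches the place of the following /ʎ/, identifying this as place assimilation.
Manner and voice are unchanged, so the assimilation is partial, not total.
The other alternating form patterns the same way: /ɴ/ → [n] before /s/ (uvular → alveolar, matching alveolar) — only place changes, and always toward the following segment.
Since the segment that changes precedes the conditioning segment, the assimilation is regressive.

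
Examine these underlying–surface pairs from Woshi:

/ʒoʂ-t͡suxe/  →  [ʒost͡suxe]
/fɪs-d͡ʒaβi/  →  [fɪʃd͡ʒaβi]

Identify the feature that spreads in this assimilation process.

place

Underlying /ʂ/ is realised as [s] next to /t͡s/; /t͡s/ itself does not change.
/ʂ/ is retroflex while /t͡s/ is alveolar; the output [s] is alveolar, matching the trigger — so the feature that spreads is place.
The other alternating form patterns the same way: /s/ → [ʃ] before /d͡ʒ/ (alveolar → postalveolar, matching postalveolar) — only place changes, and always toward the following segment.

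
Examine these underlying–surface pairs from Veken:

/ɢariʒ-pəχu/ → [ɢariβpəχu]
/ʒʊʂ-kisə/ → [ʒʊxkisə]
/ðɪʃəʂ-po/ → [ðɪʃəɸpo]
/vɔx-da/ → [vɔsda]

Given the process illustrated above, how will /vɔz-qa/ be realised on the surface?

The data show regressive place assimilation: /ʒ/ → [β] before /p/; /ʂ/ → [x] before /k/; /ʂ/ → [ɸ] before /p/; /x/ → [s] before /d/. In each pair only place changes, matching the following consonant, while manner and voice stay constant.
/z/ is a voiced alveolar fricative. The following trigger /q/ is uvular, so /z/ must become uvular as well.
Changing only its place to uvular gives [ʁ] — the voiced uvular fricative.

[vɔʁqa]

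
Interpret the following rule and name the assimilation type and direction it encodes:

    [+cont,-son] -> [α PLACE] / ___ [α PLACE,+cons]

regressive place assimilation

The shared variable α links the value of the place features (abbreviated [PLACE]) on the target to the same value on the neighbouring segment, so place is the feature that assimilates.
The conditioning segment sits to the right of the focus bar, meaning the trigger follows the segment that changes — regressive assimilation.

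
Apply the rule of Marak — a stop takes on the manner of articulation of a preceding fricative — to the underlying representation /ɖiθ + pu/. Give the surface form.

The rule targets /p/ (voiceless bilabial stop), which sits after the trigger /θ/ (fricative).
Changing only its manner to fricative gives [ɸ] — the voiceless bilabial fricative.

[ɖiθɸu]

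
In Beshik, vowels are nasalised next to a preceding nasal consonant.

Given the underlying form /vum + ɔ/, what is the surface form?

The vowel /ɔ/ is adjacent to the preceding nasal /m/, so it acquires [+nasal] and surfaces as [ɔ̃].

[vumɔ̃]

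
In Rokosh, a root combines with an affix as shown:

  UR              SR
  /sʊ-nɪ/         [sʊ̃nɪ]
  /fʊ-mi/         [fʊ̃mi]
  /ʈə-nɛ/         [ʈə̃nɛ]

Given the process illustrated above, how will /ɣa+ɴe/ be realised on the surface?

The data show regressive nasality assimilation (vowel nasalisation): /ʊ/ → [ʊ̃] before /n/; /ʊ/ → [ʊ̃] before /m/; /ə/ → [ə̃] before /n/ — a vowel is nasalised by an immediately following nasal consonant.
/a/ sits next to the nasal /ɴ/ and is therefore nasalised to [ã].

[ɣãɴe]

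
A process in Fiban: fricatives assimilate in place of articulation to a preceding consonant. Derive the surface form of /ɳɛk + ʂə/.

[ɳɛkxə]

/ʂ/ is a voiceless retroflex fricative. The preceding trigger /k/ is velar, so /ʂ/ must become velar as well.
The voiceless velar fricative is [x], so /ʂ/ → [x].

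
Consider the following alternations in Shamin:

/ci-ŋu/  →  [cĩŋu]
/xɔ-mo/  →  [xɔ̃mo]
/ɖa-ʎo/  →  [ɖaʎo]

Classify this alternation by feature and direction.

The vowel /i/ surfaces as nasalised [ĩ] next to the following nasal /ŋ/ — it has acquired the [+nasal] feature of its neighbour.
Likewise in the remaining data: /ɔ/ → [ɔ̃] before /m/ — each time a vowel is nasalised next to a following nasal.
No change occurs in [ɖaʎo] because the vowel at the boundary is adjacent to an oral consonant, not a nasal (/a/ next to /ʎ/).
Because the conditioning nasal is to the right of the vowel that changes, the process is regressive (anticipatory).

regressive nasality assimilation (vowel nasalisation)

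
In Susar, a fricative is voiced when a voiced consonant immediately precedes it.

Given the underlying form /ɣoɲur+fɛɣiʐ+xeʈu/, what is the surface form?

[ɣoɲurvɛɣiʐɣeʈu]

The rule targets /f/ (voiceless labiodental fricative), which sits after the trigger /r/ (voiced).
Changing only its voicing to voiced gives [v] — the voiced labiodental fricative.
The same rule applies at the second boundary: /x/ → [ɣ] next to /ʐ/.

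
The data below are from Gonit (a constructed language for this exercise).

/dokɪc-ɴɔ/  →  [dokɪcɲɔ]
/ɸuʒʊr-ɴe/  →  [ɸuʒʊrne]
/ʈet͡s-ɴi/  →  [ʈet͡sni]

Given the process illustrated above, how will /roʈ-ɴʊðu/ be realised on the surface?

The data show progressive place assimilation: /ɴ/ → [ɲ] after /c/; /ɴ/ → [n] after /r/; /ɴ/ → [n] after /t͡s/. In each pair only place changes, matching the preceding consonant, while manner and voice stay constant.
/ɴ/ is a voiced uvular nasal. The preceding trigger /ʈ/ is retroflex, so /ɴ/ must become retroflex as well.
A voiced retroflex nasal is [ɳ], so the surface segment is [ɳ].

[roʈɳʊðu]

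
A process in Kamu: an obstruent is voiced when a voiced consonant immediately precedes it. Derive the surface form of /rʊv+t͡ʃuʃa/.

The rule targets /t͡ʃ/ (voiceless postalveolar affricate), which sits after the trigger /v/ (voiced).
The voiced postalveolar affricate is [d͡ʒ], so /t͡ʃ/ → [d͡ʒ].

[rʊvd͡ʒuʃa]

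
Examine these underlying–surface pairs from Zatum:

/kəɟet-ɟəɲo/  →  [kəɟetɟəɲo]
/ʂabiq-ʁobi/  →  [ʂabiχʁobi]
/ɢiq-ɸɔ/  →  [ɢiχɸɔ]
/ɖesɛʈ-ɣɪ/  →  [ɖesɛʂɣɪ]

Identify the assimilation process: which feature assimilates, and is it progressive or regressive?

Comparing underlying and surface forms, /q/ → [χ] is the alternation; the neighbouring /ʁ/ is constant.
/q/ is a stop while /ʁ/ is a fricative; the output [χ] is a fricative, matching the trigger — so the feature that spreads is manner.
Place and voice are unchanged, so the assimilation is partial, not total.
The same holds elsewhere in the data: /q/ → [χ] before /ɸ/ (stop → fricative, matching a fricative); /ʈ/ → [ʂ] before /ɣ/ (stop → fricative, matching a fricative) — only manner changes, and always toward the following segment.
No alternation appears in [kəɟetɟəɲo]: there the adjacent consonants already agree in manner (/t/ and /ɟ/ are both stops), so this form is consistent with the same rule.
The trigger is the following segment, so the direction is regressive (anticipatory).

regressive manner assimilation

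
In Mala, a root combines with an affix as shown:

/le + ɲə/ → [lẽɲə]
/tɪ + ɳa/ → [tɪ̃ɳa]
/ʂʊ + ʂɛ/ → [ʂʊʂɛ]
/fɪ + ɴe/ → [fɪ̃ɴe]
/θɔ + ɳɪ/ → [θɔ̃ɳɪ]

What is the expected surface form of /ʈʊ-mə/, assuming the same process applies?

[ʈʊ̃mə]

The data show regressive nasality assimilation (vowel nasalisation): /e/ → [ẽ] before /ɲ/; /ɪ/ → [ɪ̃] before /ɳ/; /ɪ/ → [ɪ̃] before /ɴ/; /ɔ/ → [ɔ̃] before /ɳ/ — a vowel is nasalised by an immediately following nasal consonant.
No change occurs in [ʂʊʂɛ] because the vowel at the boundary is adjacent to an oral consonant, not a nasal (/ʊ/ next to /ʂ/).
/ʊ/ sits next to the nasal /m/ and is therefore nasalised to [ʊ̃].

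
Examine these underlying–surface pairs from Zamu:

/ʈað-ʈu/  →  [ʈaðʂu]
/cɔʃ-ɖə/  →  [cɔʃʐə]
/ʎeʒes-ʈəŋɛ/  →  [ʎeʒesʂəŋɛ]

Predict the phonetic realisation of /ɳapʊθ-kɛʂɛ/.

The data show progressive manner assimilation: /ʈ/ → [ʂ] after /ð/; /ɖ/ → [ʐ] after /ʃ/; /ʈ/ → [ʂ] after /s/. In each pair only manner changes, matching the preceding consonant, while place and voice stay constant.
/k/ is a voiceless velar stop. The preceding trigger /θ/ is a fricative, so /k/ must become a fricative as well.
A voiceless velar fricative is [x], so the surface segment is [x].

[ɳapʊθxɛʂɛ]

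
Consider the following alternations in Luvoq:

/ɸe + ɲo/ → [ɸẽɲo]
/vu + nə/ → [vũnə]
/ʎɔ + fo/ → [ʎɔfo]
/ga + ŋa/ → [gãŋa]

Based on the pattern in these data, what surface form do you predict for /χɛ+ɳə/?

The data show regressive nasality assimilation (vowel nasalisation): /e/ → [ẽ] before /ɲ/; /u/ → [ũ] before /n/; /a/ → [ã] before /ŋ/ — a vowel is nasalised by an immediately following nasal consonant.
No change occurs in [ʎɔfo] because the vowel at the boundary is adjacent to an oral consonant, not a nasal (/ɔ/ next to /f/).
The vowel /ɛ/ is adjacent to the following nasal /ɳ/, so it acquires [+nasal] and surfaces as [ɛ̃].

[χɛ̃ɳə]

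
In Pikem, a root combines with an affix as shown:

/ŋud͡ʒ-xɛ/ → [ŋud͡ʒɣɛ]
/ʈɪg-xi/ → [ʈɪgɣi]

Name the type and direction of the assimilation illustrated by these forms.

Underlying /x/ is realised as [ɣ] next to /d͡ʒ/; /d͡ʒ/ itself does not change.
The change voiceless → voiced matches the voicing of the preceding /d͡ʒ/, identifying this as voicing assimilation.
Place and manner are unchanged, so the assimilation is partial, not total.
Checking the remaining alternation: /x/ → [ɣ] after /g/ (voiceless → voiced, matching voiced) — only voicing changes, and always toward the preceding segment.
The trigger is the preceding segment, so the direction is progressive (perseverative).

progressive voicing assimilation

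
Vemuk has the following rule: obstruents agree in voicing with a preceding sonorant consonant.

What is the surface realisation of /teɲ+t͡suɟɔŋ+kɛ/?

[teɲd͡zuɟɔŋgɛ]

The rule targets /t͡s/ (voiceless alveolar affricate), which sits after the trigger /ɲ/ (voiced).
A voiced alveolar affricate is [d͡z], so the surface segment is [d͡z].
The same rule applies at the second boundary: /k/ → [g] next to /ŋ/.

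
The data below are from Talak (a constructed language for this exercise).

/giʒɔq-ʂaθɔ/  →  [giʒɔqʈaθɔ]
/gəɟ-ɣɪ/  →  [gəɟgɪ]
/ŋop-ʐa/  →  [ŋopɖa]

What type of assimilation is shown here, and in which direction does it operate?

Comparing underlying and surface forms, /ʂ/ → [ʈ] is the alternation; the neighbouring /q/ is constant.
The change fricative → stop matches the manner of the preceding /q/, identifying this as manner assimilation.
Place and voice are unchanged, so the assimilation is partial, not total.
The other alternating forms pattern the same way: /ɣ/ → [g] after /ɟ/ (fricative → stop, matching a stop); /ʐ/ → [ɖ] after /p/ (fricative → stop, matching a stop) — only manner changes, and always toward the preceding segment.
The trigger is the preceding segment, so the direction is progressive (perseverative).

progressive manner assimilation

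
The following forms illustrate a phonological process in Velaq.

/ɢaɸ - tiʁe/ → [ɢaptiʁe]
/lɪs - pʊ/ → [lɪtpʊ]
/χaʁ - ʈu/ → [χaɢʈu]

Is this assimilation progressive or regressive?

The segment that alternates is /ɸ/, which surfaces as [p] when adjacent to /t/.
/ɸ/ is a fricative while /t/ is a stop; the output [p] is a stop, matching the trigger — so the feature that spreads is manner.
Checking the remaining alternations: /s/ → [t] before /p/ (fricative → stop, matching a stop); /ʁ/ → [ɢ] before /ʈ/ (fricative → stop, matching a stop) — only manner changes, and always toward the following segment.
Since the segment that changes precedes the conditioning segment, the assimilation is regressive.

regressive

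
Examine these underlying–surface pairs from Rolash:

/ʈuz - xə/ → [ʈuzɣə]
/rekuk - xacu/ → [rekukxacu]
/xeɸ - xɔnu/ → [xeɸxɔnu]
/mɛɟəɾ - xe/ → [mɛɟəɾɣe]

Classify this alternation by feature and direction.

progressive voicing assimilation

Underlying /x/ is realised as [ɣ] next to /z/; /z/ itself does not change.
/x/ is voiceless while /z/ is voiced; the output [ɣ] is voiced, matching the trigger — so the feature that spreads is voicing.
Place and manner are unchanged, so the assimilation is partial, not total.
The other alternating form patterns the same way: /x/ → [ɣ] after /ɾ/ (voiceless → voiced, matching voiced) — only voicing changes, and always toward the preceding segment.
No alternation appears in [rekukxacu], [xeɸxɔnu]: there the adjacent consonants already agree in voicing (/x/ and /k/ are both voiceless; /x/ and /ɸ/ are both voiceless), so these forms are consistent with the same rule.
The trigger is the preceding segment, so the direction is progressive (perseverative).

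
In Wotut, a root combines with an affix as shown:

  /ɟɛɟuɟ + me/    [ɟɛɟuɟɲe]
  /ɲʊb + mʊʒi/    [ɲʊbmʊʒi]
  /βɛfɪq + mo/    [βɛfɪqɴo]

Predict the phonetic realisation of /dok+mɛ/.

The data show progressive place assimilation: /m/ → [ɲ] after /ɟ/; /m/ → [ɴ] after /q/. In each pair only place changes, matching the preceding consonant, while manner and voice stay constant.
No alternation appears in [ɲʊbmʊʒi]: there the adjacent consonants already agree in place (/m/ and /b/ are both bilabial), so this form is consistent with the same rule.
/m/ is a voiced bilabial nasal. The preceding trigger /k/ is velar, so /m/ must become velar as well.
A voiced velar nasal is [ŋ], so the surface segment is [ŋ].

[dokŋɛ]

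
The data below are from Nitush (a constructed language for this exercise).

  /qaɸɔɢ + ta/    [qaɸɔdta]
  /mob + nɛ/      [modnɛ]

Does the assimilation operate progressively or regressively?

regressive

Comparing underlying and surface forms, /ɢ/ → [d] is the alternation; the neighbouring /t/ is constant.
The change uvular → alveolar matches the place of the following /t/, identifying this as place assimilation.
Checking the remaining alternation: /b/ → [d] before /n/ (bilabial → alveolar, matching alveolar) — only place changes, and always toward the following segment.
Since the segment that changes precedes the conditioning segment, the assimilation is regressive.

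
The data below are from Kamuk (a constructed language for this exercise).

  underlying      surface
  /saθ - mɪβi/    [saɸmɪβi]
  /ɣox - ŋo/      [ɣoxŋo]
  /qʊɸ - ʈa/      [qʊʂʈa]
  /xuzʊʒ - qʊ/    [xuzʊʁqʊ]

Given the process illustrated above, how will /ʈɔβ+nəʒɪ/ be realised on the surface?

The data show regressive place assimilation: /θ/ → [ɸ] before /m/; /ɸ/ → [ʂ] before /ʈ/; /ʒ/ → [ʁ] before /q/. In each pair only place changes, matching the following consonant, while manner and voice stay constant.
No alternation appears in [ɣoxŋo]: there the adjacent consonants already agree in place (/x/ and /ŋ/ are both velar), so this form is consistent with the same rule.
/β/ is a voiced bilabial fricative. The following trigger /n/ is alveolar, so /β/ must become alveolar as well.
Changing only its place to alveolar gives [z] — the voiced alveolar fricative.

[ʈɔznəʒɪ]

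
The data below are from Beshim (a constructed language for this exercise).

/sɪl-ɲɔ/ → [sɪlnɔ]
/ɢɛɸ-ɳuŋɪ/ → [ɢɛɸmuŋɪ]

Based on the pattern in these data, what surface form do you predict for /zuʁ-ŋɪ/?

[zuʁɴɪ]

The data show progressive place assimilation: /ɲ/ → [n] after /l/; /ɳ/ → [m] after /ɸ/. In each pair only place changes, matching the preceding consonant, while manner and voice stay constant.
The rule targets /ŋ/ (voiced velar nasal), which sits after the trigger /ʁ/ (uvular).
The voiced uvular nasal is [ɴ], so /ŋ/ → [ɴ].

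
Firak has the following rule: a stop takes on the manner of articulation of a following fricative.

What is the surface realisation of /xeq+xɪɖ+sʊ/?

[xeχxɪʐsʊ]

The rule targets /q/ (voiceless uvular stop), which sits before the trigger /x/ (fricative).
Changing only its manner to fricative gives [χ] — the voiceless uvular fricative.
At the second juncture, /ɖ/ likewise becomes [ʐ] adjacent to /s/.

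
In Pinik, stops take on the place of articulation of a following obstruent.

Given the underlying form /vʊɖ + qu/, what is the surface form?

The rule targets /ɖ/ (voiced retroflex stop), which sits before the trigger /q/ (uvular).
Changing only its place to uvular gives [ɢ] — the voiced uvular stop.

[vʊɢqu]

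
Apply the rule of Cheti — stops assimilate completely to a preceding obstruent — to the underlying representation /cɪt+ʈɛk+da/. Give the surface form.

[cɪttɛkka]

/ʈ/ is the segment targeted by the rule; it sits immediately after /t/, so it assimilates completely and surfaces as [t].
The same rule applies at the second boundary: /d/ → [k] next to /k/.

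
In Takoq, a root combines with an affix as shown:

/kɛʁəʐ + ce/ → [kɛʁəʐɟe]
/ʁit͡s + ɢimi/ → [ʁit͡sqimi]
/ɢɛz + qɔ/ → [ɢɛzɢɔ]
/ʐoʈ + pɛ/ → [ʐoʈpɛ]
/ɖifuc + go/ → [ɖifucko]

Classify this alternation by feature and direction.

Comparing underlying and surface forms, /c/ → [ɟ] is the alternation; the neighbouring /ʐ/ is constant.
/c/ is voiceless while /ʐ/ is voiced; the output [ɟ] is voiced, matching the trigger — so the feature that spreads is voicing.
Place and manner are unchanged, so the assimilation is partial, not total.
The other alternating forms pattern the same way: /ɢ/ → [q] after /t͡s/ (voiced → voiceless, matching voiceless); /q/ → [ɢ] after /z/ (voiceless → voiced, matching voiced); /g/ → [k] after /c/ (voiced → voiceless, matching voiceless) — only voicing changes, and always toward the preceding segment.
No alternation appears in [ʐoʈpɛ]: there the adjacent consonants already agree in voicing (/p/ and /ʈ/ are both voiceless), so this form is consistent with the same rule.
The trigger is the preceding segment, so the direction is progressive (perseverative).

progressive voicing assimilation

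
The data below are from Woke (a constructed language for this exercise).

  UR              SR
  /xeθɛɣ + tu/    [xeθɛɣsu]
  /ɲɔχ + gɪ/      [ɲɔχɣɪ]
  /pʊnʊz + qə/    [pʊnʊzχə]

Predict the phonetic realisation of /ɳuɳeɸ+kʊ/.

[ɳuɳeɸxʊ]

The data show progressive manner assimilation: /t/ → [s] after /ɣ/; /g/ → [ɣ] after /χ/; /q/ → [χ] after /z/. In each pair only manner changes, matching the preceding consonant, while place and voice stay constant.
/k/ is a voiceless velar stop. The preceding trigger /ɸ/ is a fricative, so /k/ must become a fricative as well.
The voiceless velar fricative is [x], so /k/ → [x].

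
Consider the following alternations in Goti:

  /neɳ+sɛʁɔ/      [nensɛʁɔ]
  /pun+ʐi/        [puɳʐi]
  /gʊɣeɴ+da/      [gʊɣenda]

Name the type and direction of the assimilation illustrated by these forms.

The segment that alternates is /ɳ/, which surfaces as [n] when adjacent to /s/.
/ɳ/ is retroflex while /s/ is alveolar; the output [n] is alveolar, matching the trigger — so the feature that spreads is place.
Manner and voice are unchanged, so the assimilation is partial, not total.
The same holds elsewhere in the data: /n/ → [ɳ] before /ʐ/ (alveolar → retroflex, matching retroflex); /ɴ/ → [n] before /d/ (uvular → alveolar, matching alveolar) — only place changes, and always toward the following segment.
The trigger is the following segment, so the direction is regressive (anticipatory).

regressive place assimilation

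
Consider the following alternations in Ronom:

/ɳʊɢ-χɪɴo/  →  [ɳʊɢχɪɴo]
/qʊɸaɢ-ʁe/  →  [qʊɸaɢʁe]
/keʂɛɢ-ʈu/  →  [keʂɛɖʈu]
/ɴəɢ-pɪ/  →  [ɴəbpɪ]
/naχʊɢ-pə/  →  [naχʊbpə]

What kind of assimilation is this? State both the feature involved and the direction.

Comparing underlying and surface forms, /ɢ/ → [ɖ] is the alternation; the neighbouring /ʈ/ is constant.
The change uvular → retroflex matches the place of the following /ʈ/, identifying this as place assimilation.
Manner and voice are unchanged, so the assimilation is partial, not total.
The other alternating form patterns the same way: /ɢ/ → [b] before /p/ (uvular → bilabial, matching bilabial) — only place changes, and always toward the following segment.
No alternation appears in [ɳʊɢχɪɴo], [qʊɸaɢʁe]: there the adjacent consonants already agree in place (/ɢ/ and /χ/ are both uvular; /ɢ/ and /ʁ/ are both uvular), so these forms are consistent with the same rule.
Since the segment that changes precedes the conditioning segment, the assimilation is regressive.

regressive place assimilation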